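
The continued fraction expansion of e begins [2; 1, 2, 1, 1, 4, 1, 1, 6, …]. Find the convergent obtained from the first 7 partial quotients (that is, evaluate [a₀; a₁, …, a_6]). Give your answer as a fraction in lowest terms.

Work from the innermost term outward:
Start with 1.
4 + 1/(1/1) = 4 + 1/1 = 5/1
1 + 1/(5/1) = 1 + 1/5 = 6/5
1 + 1/(6/5) = 1 + 5/6 = 11/6
2 + 1/(11/6) = 2 + 6/11 = 28/11
1 + 1/(28/11) = 1 + 11/28 = 39/28
2 + 1/(39/28) = 2 + 28/39 = 106/39

106/39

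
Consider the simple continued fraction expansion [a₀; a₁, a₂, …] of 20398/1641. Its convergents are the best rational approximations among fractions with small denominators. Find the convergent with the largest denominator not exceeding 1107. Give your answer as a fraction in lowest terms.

1069/86

a_0 = 12: 12/1  (≤ bound)
a_1 = 2: 25/2  (≤ bound)
a_2 = 3: 87/7  (≤ bound)
a_3 = 12: 1069/86  (≤ bound)
a_4 = 19: 20398/1641  (> 1107, stop)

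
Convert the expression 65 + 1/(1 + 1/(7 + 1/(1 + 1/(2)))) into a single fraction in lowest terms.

Start with 2.
1 + 1/(2/1) = 1 + 1/2 = 3/2
7 + 1/(3/2) = 7 + 2/3 = 23/3
1 + 1/(23/3) = 1 + 3/23 = 26/23
65 + 1/(26/23) = 65 + 23/26 = 1713/26

1713/26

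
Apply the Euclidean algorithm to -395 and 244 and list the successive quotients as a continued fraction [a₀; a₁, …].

-395 = -2·244 + 93, so a_0 = -2
244 = 2·93 + 58, so a_1 = 2
93 = 1·58 + 35, so a_2 = 1
58 = 1·35 + 23, so a_3 = 1
35 = 1·23 + 12, so a_4 = 1
23 = 1·12 + 11, so a_5 = 1
12 = 1·11 + 1, so a_6 = 1
11 = 11·1 + 0, so a_7 = 11

[-2; 2, 1, 1, 1, 1, 1, 11]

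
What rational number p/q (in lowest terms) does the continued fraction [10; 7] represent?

71/7

Use the convergent recurrence hₖ = aₖ·hₖ₋₁ + hₖ₋₂ (and likewise for the denominators kₖ):
a_0 = 10: 10/1
a_1 = 7: 71/7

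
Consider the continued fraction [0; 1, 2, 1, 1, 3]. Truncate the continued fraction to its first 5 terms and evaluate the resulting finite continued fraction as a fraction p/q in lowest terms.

Work from the innermost term outward:
Start with 1.
1 + 1/(1/1) = 1 + 1/1 = 2/1
2 + 1/(2/1) = 2 + 1/2 = 5/2
1 + 1/(5/2) = 1 + 2/5 = 7/5
0 + 1/(7/5) = 0 + 5/7 = 5/7

5/7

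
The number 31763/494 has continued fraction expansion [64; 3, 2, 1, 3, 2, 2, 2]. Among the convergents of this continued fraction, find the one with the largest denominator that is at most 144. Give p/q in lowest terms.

a_0 = 64: 64/1  (≤ bound)
a_1 = 3: 193/3  (≤ bound)
a_2 = 2: 450/7  (≤ bound)
a_3 = 1: 643/10  (≤ bound)
a_4 = 3: 2379/37  (≤ bound)
a_5 = 2: 5401/84  (≤ bound)
a_6 = 2: 13181/205  (> 144, stop)

5401/84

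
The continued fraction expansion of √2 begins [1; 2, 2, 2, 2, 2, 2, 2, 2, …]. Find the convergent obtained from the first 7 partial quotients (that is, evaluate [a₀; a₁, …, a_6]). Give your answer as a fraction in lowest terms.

239/169

Start with 2.
2 + 1/(2/1) = 2 + 1/2 = 5/2
2 + 1/(5/2) = 2 + 2/5 = 12/5
2 + 1/(12/5) = 2 + 5/12 = 29/12
2 + 1/(29/12) = 2 + 12/29 = 70/29
2 + 1/(70/29) = 2 + 29/70 = 169/70
1 + 1/(169/70) = 1 + 70/169 = 239/169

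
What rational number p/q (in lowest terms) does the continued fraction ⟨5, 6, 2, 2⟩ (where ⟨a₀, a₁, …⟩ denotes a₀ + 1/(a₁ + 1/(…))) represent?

165/32

a_0 = 5: 5/1
a_1 = 6: 31/6
a_2 = 2: 67/13
a_3 = 2: 165/32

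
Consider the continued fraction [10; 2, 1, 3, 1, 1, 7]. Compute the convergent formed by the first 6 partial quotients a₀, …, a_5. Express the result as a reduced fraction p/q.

a_0 = 10: 10/1
a_1 = 2: 21/2
a_2 = 1: 31/3
a_3 = 3: 114/11
a_4 = 1: 145/14
a_5 = 1: 259/25

259/25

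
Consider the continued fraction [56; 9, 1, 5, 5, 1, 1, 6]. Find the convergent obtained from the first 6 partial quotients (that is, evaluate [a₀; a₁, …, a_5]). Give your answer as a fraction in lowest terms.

20421/364

Compute successive convergents:
a_0 = 56: 56/1
a_1 = 9: 505/9
a_2 = 1: 561/10
a_3 = 5: 3310/59
a_4 = 5: 17111/305
a_5 = 1: 20421/364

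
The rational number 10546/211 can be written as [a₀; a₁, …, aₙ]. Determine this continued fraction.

⌊10546/211⌋ = 49, remainder 207
⌊211/207⌋ = 1, remainder 4
⌊207/4⌋ = 51, remainder 3
⌊4/3⌋ = 1, remainder 1
⌊3/1⌋ = 3, remainder 0

[49; 1, 51, 1, 3]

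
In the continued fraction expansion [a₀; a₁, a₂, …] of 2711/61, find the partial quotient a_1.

2711 ÷ 61 → quotient 44, remainder 27
61 ÷ 27 → quotient 2, remainder 7

2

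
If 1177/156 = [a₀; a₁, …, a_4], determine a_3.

1177 ÷ 156 → quotient 7, remainder 85
156 ÷ 85 → quotient 1, remainder 71
85 ÷ 71 → quotient 1, remainder 14
71 ÷ 14 → quotient 5, remainder 1

5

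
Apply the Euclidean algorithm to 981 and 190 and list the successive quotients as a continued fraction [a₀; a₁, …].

981 = 5·190 + 31, so a_0 = 5
190 = 6·31 + 4, so a_1 = 6
31 = 7·4 + 3, so a_2 = 7
4 = 1·3 + 1, so a_3 = 1
3 = 3·1 + 0, so a_4 = 3

[5; 6, 7, 1, 3]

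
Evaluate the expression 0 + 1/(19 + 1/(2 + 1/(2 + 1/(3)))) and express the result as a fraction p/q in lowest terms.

a_0 = 0: 0/1
a_1 = 19: 1/19
a_2 = 2: 2/39
a_3 = 2: 5/97
a_4 = 3: 17/330

17/330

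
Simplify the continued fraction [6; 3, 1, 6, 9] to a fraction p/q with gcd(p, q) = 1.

1546/247

Use the convergent recurrence hₖ = aₖ·hₖ₋₁ + hₖ₋₂ (and likewise for the denominators kₖ):
a_0 = 6: 6/1
a_1 = 3: 19/3
a_2 = 1: 25/4
a_3 = 6: 169/27
a_4 = 9: 1546/247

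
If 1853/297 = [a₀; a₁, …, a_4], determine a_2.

5

1853 = 6·297 + 71, so a_0 = 6
297 = 4·71 + 13, so a_1 = 4
71 = 5·13 + 6, so a_2 = 5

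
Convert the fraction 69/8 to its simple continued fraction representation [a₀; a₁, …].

⌊69/8⌋ = 8, remainder 5
⌊8/5⌋ = 1, remainder 3
⌊5/3⌋ = 1, remainder 2
⌊3/2⌋ = 1, remainder 1
⌊2/1⌋ = 2, remainder 0

[8; 1, 1, 1, 2]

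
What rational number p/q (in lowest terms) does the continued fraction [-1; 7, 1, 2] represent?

Collapse the nested fraction from the inside out:
Start with 2.
1 + 1/(2/1) = 1 + 1/2 = 3/2
7 + 1/(3/2) = 7 + 2/3 = 23/3
-1 + 1/(23/3) = -1 + 3/23 = -20/23

-20/23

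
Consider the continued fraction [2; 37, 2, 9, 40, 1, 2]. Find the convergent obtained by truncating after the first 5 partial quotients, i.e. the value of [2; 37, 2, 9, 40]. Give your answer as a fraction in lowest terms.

Start with 40.
9 + 1/(40/1) = 9 + 1/40 = 361/40
2 + 1/(361/40) = 2 + 40/361 = 762/361
37 + 1/(762/361) = 37 + 361/762 = 28555/762
2 + 1/(28555/762) = 2 + 762/28555 = 57872/28555

57872/28555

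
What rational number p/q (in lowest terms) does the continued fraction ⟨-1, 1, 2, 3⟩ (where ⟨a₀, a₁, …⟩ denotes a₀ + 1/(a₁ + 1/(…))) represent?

Work from the innermost term outward:
Start with 3.
2 + 1/(3/1) = 2 + 1/3 = 7/3
1 + 1/(7/3) = 1 + 3/7 = 10/7
-1 + 1/(10/7) = -1 + 7/10 = -3/10

-3/10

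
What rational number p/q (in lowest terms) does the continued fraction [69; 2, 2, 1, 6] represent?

3263/47

Start with 6.
1 + 1/(6/1) = 1 + 1/6 = 7/6
2 + 1/(7/6) = 2 + 6/7 = 20/7
2 + 1/(20/7) = 2 + 7/20 = 47/20
69 + 1/(47/20) = 69 + 20/47 = 3263/47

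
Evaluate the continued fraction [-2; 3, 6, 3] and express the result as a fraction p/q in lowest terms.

-101/60

Collapse the nested fraction from the inside out:
Start with 3.
6 + 1/(3/1) = 6 + 1/3 = 19/3
3 + 1/(19/3) = 3 + 3/19 = 60/19
-2 + 1/(60/19) = -2 + 19/60 = -101/60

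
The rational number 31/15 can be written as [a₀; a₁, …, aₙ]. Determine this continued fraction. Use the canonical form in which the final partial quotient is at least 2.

Apply division with remainder until the remainder is 0:
⌊31/15⌋ = 2, remainder 1
⌊15/1⌋ = 15, remainder 0

[2; 15]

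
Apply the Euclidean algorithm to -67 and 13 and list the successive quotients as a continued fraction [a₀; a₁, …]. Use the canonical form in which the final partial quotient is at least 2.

-67 = -6·13 + 11, so a_0 = -6
13 = 1·11 + 2, so a_1 = 1
11 = 5·2 + 1, so a_2 = 5
2 = 2·1 + 0, so a_3 = 2

[-6; 1, 5, 2]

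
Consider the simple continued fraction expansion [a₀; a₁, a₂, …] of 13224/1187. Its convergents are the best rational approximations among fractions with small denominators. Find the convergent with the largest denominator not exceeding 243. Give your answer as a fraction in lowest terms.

2217/199

a_0 = 11: 11/1  (≤ bound)
a_1 = 7: 78/7  (≤ bound)
a_2 = 9: 713/64  (≤ bound)
a_3 = 3: 2217/199  (≤ bound)
a_4 = 1: 2930/263  (> 243, stop)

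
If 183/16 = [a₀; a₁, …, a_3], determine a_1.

2

183 = 11·16 + 7, so a_0 = 11
16 = 2·7 + 2, so a_1 = 2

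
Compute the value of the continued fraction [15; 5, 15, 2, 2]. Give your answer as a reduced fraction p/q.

5927/390

Collapse the nested fraction from the inside out:
Start with 2.
2 + 1/(2/1) = 2 + 1/2 = 5/2
15 + 1/(5/2) = 15 + 2/5 = 77/5
5 + 1/(77/5) = 5 + 5/77 = 390/77
15 + 1/(390/77) = 15 + 77/390 = 5927/390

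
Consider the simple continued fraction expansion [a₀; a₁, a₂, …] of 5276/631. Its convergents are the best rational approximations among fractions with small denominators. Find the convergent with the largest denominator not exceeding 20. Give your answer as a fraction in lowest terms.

a_0 = 8: 8/1  (≤ bound)
a_1 = 2: 17/2  (≤ bound)
a_2 = 1: 25/3  (≤ bound)
a_3 = 3: 92/11  (≤ bound)
a_4 = 3: 301/36  (> 20, stop)

92/11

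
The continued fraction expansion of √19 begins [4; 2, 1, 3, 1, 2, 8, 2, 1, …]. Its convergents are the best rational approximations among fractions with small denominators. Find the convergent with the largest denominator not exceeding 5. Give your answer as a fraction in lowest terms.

a_0 = 4: 4/1  (≤ bound)
a_1 = 2: 9/2  (≤ bound)
a_2 = 1: 13/3  (≤ bound)
a_3 = 3: 48/11  (> 5, stop)

13/3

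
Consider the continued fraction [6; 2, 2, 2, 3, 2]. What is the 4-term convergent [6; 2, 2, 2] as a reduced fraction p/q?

77/12

Start with 2.
2 + 1/(2/1) = 2 + 1/2 = 5/2
2 + 1/(5/2) = 2 + 2/5 = 12/5
6 + 1/(12/5) = 6 + 5/12 = 77/12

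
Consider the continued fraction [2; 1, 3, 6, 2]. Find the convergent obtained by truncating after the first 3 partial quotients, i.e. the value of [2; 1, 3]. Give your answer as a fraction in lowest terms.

11/4

Start with 3.
1 + 1/(3/1) = 1 + 1/3 = 4/3
2 + 1/(4/3) = 2 + 3/4 = 11/4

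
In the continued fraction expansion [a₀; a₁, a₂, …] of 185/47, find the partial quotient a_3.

1

Run the Euclidean algorithm, recording each quotient:
⌊185/47⌋ = 3, remainder 44
⌊47/44⌋ = 1, remainder 3
⌊44/3⌋ = 14, remainder 2
⌊3/2⌋ = 1, remainder 1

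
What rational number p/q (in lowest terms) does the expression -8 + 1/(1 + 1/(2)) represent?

-22/3

a_0 = -8: -8/1
a_1 = 1: -7/1
a_2 = 2: -22/3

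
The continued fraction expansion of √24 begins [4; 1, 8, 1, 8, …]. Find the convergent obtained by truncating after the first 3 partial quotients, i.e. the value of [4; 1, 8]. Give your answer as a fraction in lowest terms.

Start with 8.
1 + 1/(8/1) = 1 + 1/8 = 9/8
4 + 1/(9/8) = 4 + 8/9 = 44/9

44/9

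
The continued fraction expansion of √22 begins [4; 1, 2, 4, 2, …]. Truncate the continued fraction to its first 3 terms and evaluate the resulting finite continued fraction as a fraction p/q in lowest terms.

14/3

Build up convergents one term at a time:
a_0 = 4: 4/1
a_1 = 1: 5/1
a_2 = 2: 14/3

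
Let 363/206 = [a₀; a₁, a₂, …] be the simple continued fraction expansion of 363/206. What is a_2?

3

363 ÷ 206 → quotient 1, remainder 157
206 ÷ 157 → quotient 1, remainder 49
157 ÷ 49 → quotient 3, remainder 10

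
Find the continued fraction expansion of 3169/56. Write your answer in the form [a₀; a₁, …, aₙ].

[56; 1, 1, 2, 3, 3]

Apply division with remainder until the remainder is 0:
⌊3169/56⌋ = 56, remainder 33
⌊56/33⌋ = 1, remainder 23
⌊33/23⌋ = 1, remainder 10
⌊23/10⌋ = 2, remainder 3
⌊10/3⌋ = 3, remainder 1
⌊3/1⌋ = 3, remainder 0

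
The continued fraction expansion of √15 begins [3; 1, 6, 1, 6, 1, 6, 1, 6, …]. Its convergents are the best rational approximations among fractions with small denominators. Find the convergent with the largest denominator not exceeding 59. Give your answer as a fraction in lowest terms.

a_0 = 3: 3/1  (≤ bound)
a_1 = 1: 4/1  (≤ bound)
a_2 = 6: 27/7  (≤ bound)
a_3 = 1: 31/8  (≤ bound)
a_4 = 6: 213/55  (≤ bound)
a_5 = 1: 244/63  (> 59, stop)

213/55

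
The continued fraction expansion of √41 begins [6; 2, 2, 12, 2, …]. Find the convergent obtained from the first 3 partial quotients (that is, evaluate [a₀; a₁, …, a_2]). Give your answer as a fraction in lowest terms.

32/5

a_0 = 6: 6/1
a_1 = 2: 13/2
a_2 = 2: 32/5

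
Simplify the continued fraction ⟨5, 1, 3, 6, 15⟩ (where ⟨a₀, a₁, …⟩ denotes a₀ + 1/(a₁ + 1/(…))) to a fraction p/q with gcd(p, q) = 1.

2183/379

a_0 = 5: 5/1
a_1 = 1: 6/1
a_2 = 3: 23/4
a_3 = 6: 144/25
a_4 = 15: 2183/379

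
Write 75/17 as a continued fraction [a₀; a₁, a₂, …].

[4; 2, 2, 3]

75 = 4·17 + 7, so a_0 = 4
17 = 2·7 + 3, so a_1 = 2
7 = 2·3 + 1, so a_2 = 2
3 = 3·1 + 0, so a_3 = 3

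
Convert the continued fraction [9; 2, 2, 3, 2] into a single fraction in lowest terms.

a_0 = 9: 9/1
a_1 = 2: 19/2
a_2 = 2: 47/5
a_3 = 3: 160/17
a_4 = 2: 367/39

367/39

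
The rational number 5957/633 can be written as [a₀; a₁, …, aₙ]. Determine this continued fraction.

[9; 2, 2, 3, 3, 11]

Apply division with remainder until the remainder is 0:
5957 ÷ 633 → quotient 9, remainder 260
633 ÷ 260 → quotient 2, remainder 113
260 ÷ 113 → quotient 2, remainder 34
113 ÷ 34 → quotient 3, remainder 11
34 ÷ 11 → quotient 3, remainder 1
11 ÷ 1 → quotient 11, remainder 0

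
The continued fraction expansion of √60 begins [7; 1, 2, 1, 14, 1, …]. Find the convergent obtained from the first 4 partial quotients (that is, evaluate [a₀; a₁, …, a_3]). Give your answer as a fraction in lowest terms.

31/4

Build up convergents one term at a time:
a_0 = 7: 7/1
a_1 = 1: 8/1
a_2 = 2: 23/3
a_3 = 1: 31/4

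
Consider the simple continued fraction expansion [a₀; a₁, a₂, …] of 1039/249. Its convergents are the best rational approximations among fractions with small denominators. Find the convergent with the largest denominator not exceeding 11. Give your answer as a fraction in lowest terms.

25/6

a_0 = 4: 4/1  (≤ bound)
a_1 = 5: 21/5  (≤ bound)
a_2 = 1: 25/6  (≤ bound)
a_3 = 3: 96/23  (> 11, stop)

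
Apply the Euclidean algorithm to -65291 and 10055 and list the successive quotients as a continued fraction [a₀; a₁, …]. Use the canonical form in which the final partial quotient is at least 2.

-65291 ÷ 10055 → quotient -7, remainder 5094
10055 ÷ 5094 → quotient 1, remainder 4961
5094 ÷ 4961 → quotient 1, remainder 133
4961 ÷ 133 → quotient 37, remainder 40
133 ÷ 40 → quotient 3, remainder 13
40 ÷ 13 → quotient 3, remainder 1
13 ÷ 1 → quotient 13, remainder 0

[-7; 1, 1, 37, 3, 3, 13]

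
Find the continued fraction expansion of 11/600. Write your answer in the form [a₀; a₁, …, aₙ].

[0; 54, 1, 1, 5]

11 ÷ 600 → quotient 0, remainder 11
600 ÷ 11 → quotient 54, remainder 6
11 ÷ 6 → quotient 1, remainder 5
6 ÷ 5 → quotient 1, remainder 1
5 ÷ 1 → quotient 5, remainder 0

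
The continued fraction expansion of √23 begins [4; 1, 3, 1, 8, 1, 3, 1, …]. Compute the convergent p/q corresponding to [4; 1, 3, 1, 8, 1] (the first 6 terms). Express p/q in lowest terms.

235/49

Compute successive convergents:
a_0 = 4: 4/1
a_1 = 1: 5/1
a_2 = 3: 19/4
a_3 = 1: 24/5
a_4 = 8: 211/44
a_5 = 1: 235/49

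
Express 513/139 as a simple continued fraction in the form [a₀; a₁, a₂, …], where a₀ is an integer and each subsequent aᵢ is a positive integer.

[3; 1, 2, 4, 3, 3]

⌊513/139⌋ = 3, remainder 96
⌊139/96⌋ = 1, remainder 43
⌊96/43⌋ = 2, remainder 10
⌊43/10⌋ = 4, remainder 3
⌊10/3⌋ = 3, remainder 1
⌊3/1⌋ = 3, remainder 0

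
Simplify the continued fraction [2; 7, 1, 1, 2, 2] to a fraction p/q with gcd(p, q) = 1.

a_0 = 2: 2/1
a_1 = 7: 15/7
a_2 = 1: 17/8
a_3 = 1: 32/15
a_4 = 2: 81/38
a_5 = 2: 194/91

194/91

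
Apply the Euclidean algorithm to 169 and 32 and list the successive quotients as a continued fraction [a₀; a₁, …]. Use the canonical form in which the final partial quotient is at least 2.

[5; 3, 1, 1, 4]

⌊169/32⌋ = 5, remainder 9
⌊32/9⌋ = 3, remainder 5
⌊9/5⌋ = 1, remainder 4
⌊5/4⌋ = 1, remainder 1
⌊4/1⌋ = 4, remainder 0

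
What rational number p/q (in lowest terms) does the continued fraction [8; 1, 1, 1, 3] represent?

95/11

Start with 3.
1 + 1/(3/1) = 1 + 1/3 = 4/3
1 + 1/(4/3) = 1 + 3/4 = 7/4
1 + 1/(7/4) = 1 + 4/7 = 11/7
8 + 1/(11/7) = 8 + 7/11 = 95/11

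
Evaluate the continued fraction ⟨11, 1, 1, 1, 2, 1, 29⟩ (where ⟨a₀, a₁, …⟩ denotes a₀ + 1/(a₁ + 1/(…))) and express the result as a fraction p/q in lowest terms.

Start with 29.
1 + 1/(29/1) = 1 + 1/29 = 30/29
2 + 1/(30/29) = 2 + 29/30 = 89/30
1 + 1/(89/30) = 1 + 30/89 = 119/89
1 + 1/(119/89) = 1 + 89/119 = 208/119
1 + 1/(208/119) = 1 + 119/208 = 327/208
11 + 1/(327/208) = 11 + 208/327 = 3805/327

3805/327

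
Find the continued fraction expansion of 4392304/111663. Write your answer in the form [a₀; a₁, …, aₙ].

4392304 = 39·111663 + 37447, so a_0 = 39
111663 = 2·37447 + 36769, so a_1 = 2
37447 = 1·36769 + 678, so a_2 = 1
36769 = 54·678 + 157, so a_3 = 54
678 = 4·157 + 50, so a_4 = 4
157 = 3·50 + 7, so a_5 = 3
50 = 7·7 + 1, so a_6 = 7
7 = 7·1 + 0, so a_7 = 7

[39; 2, 1, 54, 4, 3, 7, 7]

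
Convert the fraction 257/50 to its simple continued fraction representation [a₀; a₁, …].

257 ÷ 50 → quotient 5, remainder 7
50 ÷ 7 → quotient 7, remainder 1
7 ÷ 1 → quotient 7, remainder 0

[5; 7, 7]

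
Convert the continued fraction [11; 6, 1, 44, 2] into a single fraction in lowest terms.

7076/635

Start with 2.
44 + 1/(2/1) = 44 + 1/2 = 89/2
1 + 1/(89/2) = 1 + 2/89 = 91/89
6 + 1/(91/89) = 6 + 89/91 = 635/91
11 + 1/(635/91) = 11 + 91/635 = 7076/635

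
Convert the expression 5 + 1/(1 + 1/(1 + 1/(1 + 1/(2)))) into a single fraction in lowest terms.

45/8

Start with 2.
1 + 1/(2/1) = 1 + 1/2 = 3/2
1 + 1/(3/2) = 1 + 2/3 = 5/3
1 + 1/(5/3) = 1 + 3/5 = 8/5
5 + 1/(8/5) = 5 + 5/8 = 45/8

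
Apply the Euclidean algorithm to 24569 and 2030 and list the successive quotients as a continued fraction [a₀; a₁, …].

24569 = 12·2030 + 209, so a_0 = 12
2030 = 9·209 + 149, so a_1 = 9
209 = 1·149 + 60, so a_2 = 1
149 = 2·60 + 29, so a_3 = 2
60 = 2·29 + 2, so a_4 = 2
29 = 14·2 + 1, so a_5 = 14
2 = 2·1 + 0, so a_6 = 2

[12; 9, 1, 2, 2, 14, 2]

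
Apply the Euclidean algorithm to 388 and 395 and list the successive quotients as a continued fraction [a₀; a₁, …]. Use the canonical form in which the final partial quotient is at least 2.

⌊388/395⌋ = 0, remainder 388
⌊395/388⌋ = 1, remainder 7
⌊388/7⌋ = 55, remainder 3
⌊7/3⌋ = 2, remainder 1
⌊3/1⌋ = 3, remainder 0

[0; 1, 55, 2, 3]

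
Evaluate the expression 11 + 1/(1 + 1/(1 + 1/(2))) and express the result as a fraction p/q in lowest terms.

58/5

Start with 2.
1 + 1/(2/1) = 1 + 1/2 = 3/2
1 + 1/(3/2) = 1 + 2/3 = 5/3
11 + 1/(5/3) = 11 + 3/5 = 58/5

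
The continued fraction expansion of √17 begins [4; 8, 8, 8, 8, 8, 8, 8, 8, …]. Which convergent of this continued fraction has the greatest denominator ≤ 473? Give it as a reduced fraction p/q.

List convergents until the denominator exceeds the bound:
a_0 = 4: 4/1  (≤ bound)
a_1 = 8: 33/8  (≤ bound)
a_2 = 8: 268/65  (≤ bound)
a_3 = 8: 2177/528  (> 473, stop)

268/65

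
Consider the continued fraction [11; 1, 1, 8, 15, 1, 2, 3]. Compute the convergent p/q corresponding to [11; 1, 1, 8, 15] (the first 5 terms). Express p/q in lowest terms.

2963/257

a_0 = 11: 11/1
a_1 = 1: 12/1
a_2 = 1: 23/2
a_3 = 8: 196/17
a_4 = 15: 2963/257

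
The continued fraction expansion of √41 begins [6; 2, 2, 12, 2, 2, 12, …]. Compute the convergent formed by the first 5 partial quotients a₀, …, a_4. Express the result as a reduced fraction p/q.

Collapse the nested fraction from the inside out:
Start with 2.
12 + 1/(2/1) = 12 + 1/2 = 25/2
2 + 1/(25/2) = 2 + 2/25 = 52/25
2 + 1/(52/25) = 2 + 25/52 = 129/52
6 + 1/(129/52) = 6 + 52/129 = 826/129

826/129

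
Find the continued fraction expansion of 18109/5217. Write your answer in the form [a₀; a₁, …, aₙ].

[3; 2, 8, 6, 50]

Apply division with remainder until the remainder is 0:
18109 = 3·5217 + 2458, so a_0 = 3
5217 = 2·2458 + 301, so a_1 = 2
2458 = 8·301 + 50, so a_2 = 8
301 = 6·50 + 1, so a_3 = 6
50 = 50·1 + 0, so a_4 = 50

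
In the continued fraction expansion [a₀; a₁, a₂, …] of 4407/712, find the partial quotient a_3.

Repeatedly divide and take the remainder:
4407 = 6·712 + 135, so a_0 = 6
712 = 5·135 + 37, so a_1 = 5
135 = 3·37 + 24, so a_2 = 3
37 = 1·24 + 13, so a_3 = 1

1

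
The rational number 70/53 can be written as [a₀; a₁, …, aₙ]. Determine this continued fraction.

⌊70/53⌋ = 1, remainder 17
⌊53/17⌋ = 3, remainder 2
⌊17/2⌋ = 8, remainder 1
⌊2/1⌋ = 2, remainder 0

[1; 3, 8, 2]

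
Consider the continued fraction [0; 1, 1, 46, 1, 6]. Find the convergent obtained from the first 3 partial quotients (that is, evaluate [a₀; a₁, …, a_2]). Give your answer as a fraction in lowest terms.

Starting at the tail and folding back:
Start with 1.
1 + 1/(1/1) = 1 + 1/1 = 2/1
0 + 1/(2/1) = 0 + 1/2 = 1/2

1/2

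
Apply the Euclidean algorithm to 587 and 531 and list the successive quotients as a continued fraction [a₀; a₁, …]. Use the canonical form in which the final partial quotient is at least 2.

587 = 1·531 + 56, so a_0 = 1
531 = 9·56 + 27, so a_1 = 9
56 = 2·27 + 2, so a_2 = 2
27 = 13·2 + 1, so a_3 = 13
2 = 2·1 + 0, so a_4 = 2

[1; 9, 2, 13, 2]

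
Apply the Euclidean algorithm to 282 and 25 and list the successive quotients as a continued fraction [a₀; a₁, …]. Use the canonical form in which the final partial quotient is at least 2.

[11; 3, 1, 1, 3]

282 ÷ 25 → quotient 11, remainder 7
25 ÷ 7 → quotient 3, remainder 4
7 ÷ 4 → quotient 1, remainder 3
4 ÷ 3 → quotient 1, remainder 1
3 ÷ 1 → quotient 3, remainder 0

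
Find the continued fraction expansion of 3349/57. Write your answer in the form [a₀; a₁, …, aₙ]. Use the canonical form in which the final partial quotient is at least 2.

Apply division with remainder until the remainder is 0:
⌊3349/57⌋ = 58, remainder 43
⌊57/43⌋ = 1, remainder 14
⌊43/14⌋ = 3, remainder 1
⌊14/1⌋ = 14, remainder 0

[58; 1, 3, 14]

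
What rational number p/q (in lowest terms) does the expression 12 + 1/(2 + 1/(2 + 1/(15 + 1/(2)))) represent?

Work from the innermost term outward:
Start with 2.
15 + 1/(2/1) = 15 + 1/2 = 31/2
2 + 1/(31/2) = 2 + 2/31 = 64/31
2 + 1/(64/31) = 2 + 31/64 = 159/64
12 + 1/(159/64) = 12 + 64/159 = 1972/159

1972/159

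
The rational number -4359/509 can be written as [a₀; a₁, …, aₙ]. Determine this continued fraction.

Repeatedly divide and take the remainder:
-4359 ÷ 509 → quotient -9, remainder 222
509 ÷ 222 → quotient 2, remainder 65
222 ÷ 65 → quotient 3, remainder 27
65 ÷ 27 → quotient 2, remainder 11
27 ÷ 11 → quotient 2, remainder 5
11 ÷ 5 → quotient 2, remainder 1
5 ÷ 1 → quotient 5, remainder 0

[-9; 2, 3, 2, 2, 2, 5]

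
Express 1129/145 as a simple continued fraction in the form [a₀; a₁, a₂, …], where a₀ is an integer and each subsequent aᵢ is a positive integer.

⌊1129/145⌋ = 7, remainder 114
⌊145/114⌋ = 1, remainder 31
⌊114/31⌋ = 3, remainder 21
⌊31/21⌋ = 1, remainder 10
⌊21/10⌋ = 2, remainder 1
⌊10/1⌋ = 10, remainder 0

[7; 1, 3, 1, 2, 10]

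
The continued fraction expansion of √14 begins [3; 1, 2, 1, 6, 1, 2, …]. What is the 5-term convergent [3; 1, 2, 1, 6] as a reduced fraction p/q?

Start with 6.
1 + 1/(6/1) = 1 + 1/6 = 7/6
2 + 1/(7/6) = 2 + 6/7 = 20/7
1 + 1/(20/7) = 1 + 7/20 = 27/20
3 + 1/(27/20) = 3 + 20/27 = 101/27

101/27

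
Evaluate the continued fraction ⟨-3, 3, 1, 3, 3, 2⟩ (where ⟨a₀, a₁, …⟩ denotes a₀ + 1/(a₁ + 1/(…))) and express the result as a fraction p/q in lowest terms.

Compute successive convergents:
a_0 = -3: -3/1
a_1 = 3: -8/3
a_2 = 1: -11/4
a_3 = 3: -41/15
a_4 = 3: -134/49
a_5 = 2: -309/113

-309/113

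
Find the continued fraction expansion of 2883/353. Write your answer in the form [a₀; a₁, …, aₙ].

2883 = 8·353 + 59, so a_0 = 8
353 = 5·59 + 58, so a_1 = 5
59 = 1·58 + 1, so a_2 = 1
58 = 58·1 + 0, so a_3 = 58

[8; 5, 1, 58]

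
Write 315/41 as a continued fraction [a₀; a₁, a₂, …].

[7; 1, 2, 6, 2]

315 ÷ 41 → quotient 7, remainder 28
41 ÷ 28 → quotient 1, remainder 13
28 ÷ 13 → quotient 2, remainder 2
13 ÷ 2 → quotient 6, remainder 1
2 ÷ 1 → quotient 2, remainder 0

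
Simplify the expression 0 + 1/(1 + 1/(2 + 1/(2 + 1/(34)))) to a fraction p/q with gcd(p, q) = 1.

172/241

Work from the innermost term outward:
Start with 34.
2 + 1/(34/1) = 2 + 1/34 = 69/34
2 + 1/(69/34) = 2 + 34/69 = 172/69
1 + 1/(172/69) = 1 + 69/172 = 241/172
0 + 1/(241/172) = 0 + 172/241 = 172/241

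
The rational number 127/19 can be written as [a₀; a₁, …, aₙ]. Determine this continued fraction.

⌊127/19⌋ = 6, remainder 13
⌊19/13⌋ = 1, remainder 6
⌊13/6⌋ = 2, remainder 1
⌊6/1⌋ = 6, remainder 0

[6; 1, 2, 6]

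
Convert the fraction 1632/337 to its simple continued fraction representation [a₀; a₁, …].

[4; 1, 5, 2, 1, 3, 1, 3]

1632 = 4·337 + 284, so a_0 = 4
337 = 1·284 + 53, so a_1 = 1
284 = 5·53 + 19, so a_2 = 5
53 = 2·19 + 15, so a_3 = 2
19 = 1·15 + 4, so a_4 = 1
15 = 3·4 + 3, so a_5 = 3
4 = 1·3 + 1, so a_6 = 1
3 = 3·1 + 0, so a_7 = 3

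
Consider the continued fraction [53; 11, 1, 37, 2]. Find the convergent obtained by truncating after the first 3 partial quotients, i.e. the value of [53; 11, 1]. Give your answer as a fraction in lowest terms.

Collapse the nested fraction from the inside out:
Start with 1.
11 + 1/(1/1) = 11 + 1/1 = 12/1
53 + 1/(12/1) = 53 + 1/12 = 637/12

637/12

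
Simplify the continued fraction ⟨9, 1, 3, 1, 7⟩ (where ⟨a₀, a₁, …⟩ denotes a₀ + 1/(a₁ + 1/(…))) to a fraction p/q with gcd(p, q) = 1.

382/39

Starting at the tail and folding back:
Start with 7.
1 + 1/(7/1) = 1 + 1/7 = 8/7
3 + 1/(8/7) = 3 + 7/8 = 31/8
1 + 1/(31/8) = 1 + 8/31 = 39/31
9 + 1/(39/31) = 9 + 31/39 = 382/39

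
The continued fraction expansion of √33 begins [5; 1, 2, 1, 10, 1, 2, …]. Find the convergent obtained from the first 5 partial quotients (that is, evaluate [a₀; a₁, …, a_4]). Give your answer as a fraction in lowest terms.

Use the convergent recurrence hₖ = aₖ·hₖ₋₁ + hₖ₋₂ (and likewise for the denominators kₖ):
a_0 = 5: 5/1
a_1 = 1: 6/1
a_2 = 2: 17/3
a_3 = 1: 23/4
a_4 = 10: 247/43

247/43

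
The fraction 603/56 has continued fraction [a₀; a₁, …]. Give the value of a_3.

⌊603/56⌋ = 10, remainder 43
⌊56/43⌋ = 1, remainder 13
⌊43/13⌋ = 3, remainder 4
⌊13/4⌋ = 3, remainder 1

3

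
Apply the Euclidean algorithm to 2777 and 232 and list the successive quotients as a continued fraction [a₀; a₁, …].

[11; 1, 32, 7]

Apply division with remainder until the remainder is 0:
2777 = 11·232 + 225, so a_0 = 11
232 = 1·225 + 7, so a_1 = 1
225 = 32·7 + 1, so a_2 = 32
7 = 7·1 + 0, so a_3 = 7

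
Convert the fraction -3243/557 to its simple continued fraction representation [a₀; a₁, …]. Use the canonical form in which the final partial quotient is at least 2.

[-6; 5, 1, 1, 1, 2, 12]

-3243 ÷ 557 → quotient -6, remainder 99
557 ÷ 99 → quotient 5, remainder 62
99 ÷ 62 → quotient 1, remainder 37
62 ÷ 37 → quotient 1, remainder 25
37 ÷ 25 → quotient 1, remainder 12
25 ÷ 12 → quotient 2, remainder 1
12 ÷ 1 → quotient 12, remainder 0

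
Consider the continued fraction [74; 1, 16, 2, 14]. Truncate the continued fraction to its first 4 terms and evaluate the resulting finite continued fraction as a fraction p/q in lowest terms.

a_0 = 74: 74/1
a_1 = 1: 75/1
a_2 = 16: 1274/17
a_3 = 2: 2623/35

2623/35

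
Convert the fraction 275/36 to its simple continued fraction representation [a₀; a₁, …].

Run the Euclidean algorithm, recording each quotient:
275 ÷ 36 → quotient 7, remainder 23
36 ÷ 23 → quotient 1, remainder 13
23 ÷ 13 → quotient 1, remainder 10
13 ÷ 10 → quotient 1, remainder 3
10 ÷ 3 → quotient 3, remainder 1
3 ÷ 1 → quotient 3, remainder 0

[7; 1, 1, 1, 3, 3]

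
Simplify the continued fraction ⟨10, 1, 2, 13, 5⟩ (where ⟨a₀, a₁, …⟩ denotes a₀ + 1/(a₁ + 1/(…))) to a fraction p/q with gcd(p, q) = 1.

a_0 = 10: 10/1
a_1 = 1: 11/1
a_2 = 2: 32/3
a_3 = 13: 427/40
a_4 = 5: 2167/203

2167/203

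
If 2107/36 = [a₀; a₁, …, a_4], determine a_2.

⌊2107/36⌋ = 58, remainder 19
⌊36/19⌋ = 1, remainder 17
⌊19/17⌋ = 1, remainder 2

1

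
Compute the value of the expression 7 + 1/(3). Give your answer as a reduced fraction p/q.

Collapse the nested fraction from the inside out:
Start with 3.
7 + 1/(3/1) = 7 + 1/3 = 22/3

22/3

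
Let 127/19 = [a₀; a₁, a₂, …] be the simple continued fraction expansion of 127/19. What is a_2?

127 = 6·19 + 13, so a_0 = 6
19 = 1·13 + 6, so a_1 = 1
13 = 2·6 + 1, so a_2 = 2

2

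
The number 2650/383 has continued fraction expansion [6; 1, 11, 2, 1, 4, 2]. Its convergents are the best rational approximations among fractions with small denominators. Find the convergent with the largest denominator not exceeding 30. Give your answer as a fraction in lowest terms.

a_0 = 6: 6/1  (≤ bound)
a_1 = 1: 7/1  (≤ bound)
a_2 = 11: 83/12  (≤ bound)
a_3 = 2: 173/25  (≤ bound)
a_4 = 1: 256/37  (> 30, stop)

173/25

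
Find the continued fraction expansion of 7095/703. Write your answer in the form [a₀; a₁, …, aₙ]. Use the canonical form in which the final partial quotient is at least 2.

7095 ÷ 703 → quotient 10, remainder 65
703 ÷ 65 → quotient 10, remainder 53
65 ÷ 53 → quotient 1, remainder 12
53 ÷ 12 → quotient 4, remainder 5
12 ÷ 5 → quotient 2, remainder 2
5 ÷ 2 → quotient 2, remainder 1
2 ÷ 1 → quotient 2, remainder 0

[10; 10, 1, 4, 2, 2, 2]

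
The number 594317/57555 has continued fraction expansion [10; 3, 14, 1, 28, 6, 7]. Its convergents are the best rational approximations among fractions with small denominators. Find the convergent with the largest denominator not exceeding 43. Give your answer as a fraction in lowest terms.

444/43

List convergents until the denominator exceeds the bound:
a_0 = 10: 10/1  (≤ bound)
a_1 = 3: 31/3  (≤ bound)
a_2 = 14: 444/43  (≤ bound)
a_3 = 1: 475/46  (> 43, stop)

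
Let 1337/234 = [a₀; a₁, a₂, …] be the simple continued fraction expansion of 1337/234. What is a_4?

33

Apply division with remainder until the remainder is 0:
1337 = 5·234 + 167, so a_0 = 5
234 = 1·167 + 67, so a_1 = 1
167 = 2·67 + 33, so a_2 = 2
67 = 2·33 + 1, so a_3 = 2
33 = 33·1 + 0, so a_4 = 33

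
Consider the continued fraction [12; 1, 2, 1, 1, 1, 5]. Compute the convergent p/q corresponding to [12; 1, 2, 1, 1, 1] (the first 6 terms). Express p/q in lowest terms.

Compute successive convergents:
a_0 = 12: 12/1
a_1 = 1: 13/1
a_2 = 2: 38/3
a_3 = 1: 51/4
a_4 = 1: 89/7
a_5 = 1: 140/11

140/11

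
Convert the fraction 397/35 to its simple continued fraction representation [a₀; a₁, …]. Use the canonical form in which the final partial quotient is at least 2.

[11; 2, 1, 11]

397 = 11·35 + 12, so a_0 = 11
35 = 2·12 + 11, so a_1 = 2
12 = 1·11 + 1, so a_2 = 1
11 = 11·1 + 0, so a_3 = 11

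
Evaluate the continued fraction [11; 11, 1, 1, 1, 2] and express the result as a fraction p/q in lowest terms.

a_0 = 11: 11/1
a_1 = 11: 122/11
a_2 = 1: 133/12
a_3 = 1: 255/23
a_4 = 1: 388/35
a_5 = 2: 1031/93

1031/93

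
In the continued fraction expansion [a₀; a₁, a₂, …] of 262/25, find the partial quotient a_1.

2

262 = 10·25 + 12, so a_0 = 10
25 = 2·12 + 1, so a_1 = 2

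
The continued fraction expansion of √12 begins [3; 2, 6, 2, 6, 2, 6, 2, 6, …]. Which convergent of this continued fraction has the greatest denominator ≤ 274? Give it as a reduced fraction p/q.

a_0 = 3: 3/1  (≤ bound)
a_1 = 2: 7/2  (≤ bound)
a_2 = 6: 45/13  (≤ bound)
a_3 = 2: 97/28  (≤ bound)
a_4 = 6: 627/181  (≤ bound)
a_5 = 2: 1351/390  (> 274, stop)

627/181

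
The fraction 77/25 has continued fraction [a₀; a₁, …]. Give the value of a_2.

2

Run the Euclidean algorithm, recording each quotient:
77 = 3·25 + 2, so a_0 = 3
25 = 12·2 + 1, so a_1 = 12
2 = 2·1 + 0, so a_2 = 2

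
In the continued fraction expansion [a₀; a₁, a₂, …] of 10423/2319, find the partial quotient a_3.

10423 ÷ 2319 → quotient 4, remainder 1147
2319 ÷ 1147 → quotient 2, remainder 25
1147 ÷ 25 → quotient 45, remainder 22
25 ÷ 22 → quotient 1, remainder 3

1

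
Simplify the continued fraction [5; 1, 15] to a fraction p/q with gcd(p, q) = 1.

Collapse the nested fraction from the inside out:
Start with 15.
1 + 1/(15/1) = 1 + 1/15 = 16/15
5 + 1/(16/15) = 5 + 15/16 = 95/16

95/16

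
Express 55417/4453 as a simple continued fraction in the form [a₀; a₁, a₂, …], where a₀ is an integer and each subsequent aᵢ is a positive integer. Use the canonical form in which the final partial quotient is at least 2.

[12; 2, 4, 28, 1, 7, 2]

Repeatedly divide and take the remainder:
55417 = 12·4453 + 1981, so a_0 = 12
4453 = 2·1981 + 491, so a_1 = 2
1981 = 4·491 + 17, so a_2 = 4
491 = 28·17 + 15, so a_3 = 28
17 = 1·15 + 2, so a_4 = 1
15 = 7·2 + 1, so a_5 = 7
2 = 2·1 + 0, so a_6 = 2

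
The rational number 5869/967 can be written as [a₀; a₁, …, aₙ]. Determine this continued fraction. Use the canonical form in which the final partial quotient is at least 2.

[6; 14, 2, 3, 4, 2]

5869 = 6·967 + 67, so a_0 = 6
967 = 14·67 + 29, so a_1 = 14
67 = 2·29 + 9, so a_2 = 2
29 = 3·9 + 2, so a_3 = 3
9 = 4·2 + 1, so a_4 = 4
2 = 2·1 + 0, so a_5 = 2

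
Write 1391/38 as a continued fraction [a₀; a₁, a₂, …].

[36; 1, 1, 1, 1, 7]

⌊1391/38⌋ = 36, remainder 23
⌊38/23⌋ = 1, remainder 15
⌊23/15⌋ = 1, remainder 8
⌊15/8⌋ = 1, remainder 7
⌊8/7⌋ = 1, remainder 1
⌊7/1⌋ = 7, remainder 0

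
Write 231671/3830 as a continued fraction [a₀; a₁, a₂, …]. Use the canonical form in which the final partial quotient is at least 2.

[60; 2, 21, 3, 1, 4, 1, 3]

Apply division with remainder until the remainder is 0:
231671 = 60·3830 + 1871, so a_0 = 60
3830 = 2·1871 + 88, so a_1 = 2
1871 = 21·88 + 23, so a_2 = 21
88 = 3·23 + 19, so a_3 = 3
23 = 1·19 + 4, so a_4 = 1
19 = 4·4 + 3, so a_5 = 4
4 = 1·3 + 1, so a_6 = 1
3 = 3·1 + 0, so a_7 = 3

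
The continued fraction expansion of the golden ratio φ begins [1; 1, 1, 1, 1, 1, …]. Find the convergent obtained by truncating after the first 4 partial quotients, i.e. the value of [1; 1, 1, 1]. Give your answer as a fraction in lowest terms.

Start with 1.
1 + 1/(1/1) = 1 + 1/1 = 2/1
1 + 1/(2/1) = 1 + 1/2 = 3/2
1 + 1/(3/2) = 1 + 2/3 = 5/3

5/3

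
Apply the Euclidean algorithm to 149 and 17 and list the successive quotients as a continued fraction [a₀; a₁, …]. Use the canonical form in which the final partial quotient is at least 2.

⌊149/17⌋ = 8, remainder 13
⌊17/13⌋ = 1, remainder 4
⌊13/4⌋ = 3, remainder 1
⌊4/1⌋ = 4, remainder 0

[8; 1, 3, 4]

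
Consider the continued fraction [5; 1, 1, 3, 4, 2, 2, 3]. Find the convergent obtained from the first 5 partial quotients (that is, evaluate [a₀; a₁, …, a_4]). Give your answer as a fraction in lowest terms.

Use the convergent recurrence hₖ = aₖ·hₖ₋₁ + hₖ₋₂ (and likewise for the denominators kₖ):
a_0 = 5: 5/1
a_1 = 1: 6/1
a_2 = 1: 11/2
a_3 = 3: 39/7
a_4 = 4: 167/30

167/30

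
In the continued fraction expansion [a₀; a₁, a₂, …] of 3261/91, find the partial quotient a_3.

15

Run the Euclidean algorithm, recording each quotient:
⌊3261/91⌋ = 35, remainder 76
⌊91/76⌋ = 1, remainder 15
⌊76/15⌋ = 5, remainder 1
⌊15/1⌋ = 15, remainder 0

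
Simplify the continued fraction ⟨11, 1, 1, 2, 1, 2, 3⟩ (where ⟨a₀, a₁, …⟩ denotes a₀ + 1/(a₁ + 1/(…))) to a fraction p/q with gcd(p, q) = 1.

741/64

Start with 3.
2 + 1/(3/1) = 2 + 1/3 = 7/3
1 + 1/(7/3) = 1 + 3/7 = 10/7
2 + 1/(10/7) = 2 + 7/10 = 27/10
1 + 1/(27/10) = 1 + 10/27 = 37/27
1 + 1/(37/27) = 1 + 27/37 = 64/37
11 + 1/(64/37) = 11 + 37/64 = 741/64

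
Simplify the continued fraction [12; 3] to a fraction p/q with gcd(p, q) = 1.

37/3

Start with 3.
12 + 1/(3/1) = 12 + 1/3 = 37/3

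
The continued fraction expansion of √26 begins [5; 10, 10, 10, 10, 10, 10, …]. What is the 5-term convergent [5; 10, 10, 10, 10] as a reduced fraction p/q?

Start with 10.
10 + 1/(10/1) = 10 + 1/10 = 101/10
10 + 1/(101/10) = 10 + 10/101 = 1020/101
10 + 1/(1020/101) = 10 + 101/1020 = 10301/1020
5 + 1/(10301/1020) = 5 + 1020/10301 = 52525/10301

52525/10301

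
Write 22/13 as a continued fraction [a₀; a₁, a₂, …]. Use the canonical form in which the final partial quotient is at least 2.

⌊22/13⌋ = 1, remainder 9
⌊13/9⌋ = 1, remainder 4
⌊9/4⌋ = 2, remainder 1
⌊4/1⌋ = 4, remainder 0

[1; 1, 2, 4]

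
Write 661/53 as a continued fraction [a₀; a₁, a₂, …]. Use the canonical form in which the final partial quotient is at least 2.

[12; 2, 8, 3]

661 ÷ 53 → quotient 12, remainder 25
53 ÷ 25 → quotient 2, remainder 3
25 ÷ 3 → quotient 8, remainder 1
3 ÷ 1 → quotient 3, remainder 0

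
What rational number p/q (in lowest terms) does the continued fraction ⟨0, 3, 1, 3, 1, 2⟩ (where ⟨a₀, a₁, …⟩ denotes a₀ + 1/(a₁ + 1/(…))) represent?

a_0 = 0: 0/1
a_1 = 3: 1/3
a_2 = 1: 1/4
a_3 = 3: 4/15
a_4 = 1: 5/19
a_5 = 2: 14/53

14/53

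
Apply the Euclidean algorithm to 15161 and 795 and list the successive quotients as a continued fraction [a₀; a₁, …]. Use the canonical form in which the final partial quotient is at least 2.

[19; 14, 5, 11]

⌊15161/795⌋ = 19, remainder 56
⌊795/56⌋ = 14, remainder 11
⌊56/11⌋ = 5, remainder 1
⌊11/1⌋ = 11, remainder 0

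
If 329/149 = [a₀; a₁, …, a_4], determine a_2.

1

⌊329/149⌋ = 2, remainder 31
⌊149/31⌋ = 4, remainder 25
⌊31/25⌋ = 1, remainder 6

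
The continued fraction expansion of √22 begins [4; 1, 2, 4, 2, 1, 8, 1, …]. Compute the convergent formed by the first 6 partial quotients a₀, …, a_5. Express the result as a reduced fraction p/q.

Start with 1.
2 + 1/(1/1) = 2 + 1/1 = 3/1
4 + 1/(3/1) = 4 + 1/3 = 13/3
2 + 1/(13/3) = 2 + 3/13 = 29/13
1 + 1/(29/13) = 1 + 13/29 = 42/29
4 + 1/(42/29) = 4 + 29/42 = 197/42

197/42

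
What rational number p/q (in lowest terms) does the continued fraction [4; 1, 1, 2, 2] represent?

55/12

a_0 = 4: 4/1
a_1 = 1: 5/1
a_2 = 1: 9/2
a_3 = 2: 23/5
a_4 = 2: 55/12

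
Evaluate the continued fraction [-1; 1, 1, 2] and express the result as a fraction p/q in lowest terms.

Starting at the tail and folding back:
Start with 2.
1 + 1/(2/1) = 1 + 1/2 = 3/2
1 + 1/(3/2) = 1 + 2/3 = 5/3
-1 + 1/(5/3) = -1 + 3/5 = -2/5

-2/5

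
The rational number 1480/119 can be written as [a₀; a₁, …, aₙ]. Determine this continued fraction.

[12; 2, 3, 2, 7]

1480 = 12·119 + 52, so a_0 = 12
119 = 2·52 + 15, so a_1 = 2
52 = 3·15 + 7, so a_2 = 3
15 = 2·7 + 1, so a_3 = 2
7 = 7·1 + 0, so a_4 = 7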